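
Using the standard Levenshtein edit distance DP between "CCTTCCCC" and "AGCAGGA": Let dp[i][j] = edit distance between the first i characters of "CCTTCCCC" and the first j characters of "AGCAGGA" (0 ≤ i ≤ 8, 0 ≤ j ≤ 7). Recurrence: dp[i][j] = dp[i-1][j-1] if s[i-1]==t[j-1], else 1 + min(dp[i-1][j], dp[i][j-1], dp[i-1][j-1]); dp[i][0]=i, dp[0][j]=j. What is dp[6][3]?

5

   ''  A  G  C  A  G  G  A
''  0  1  2  3  4  5  6  7
 C  1  1  2  2  3  4  5  6
 C  2  2  2  2  3  4  5  6
 T  3  3  3  3  3  4  5  6
 T  4  4  4  4  4  4  5  6
 C  5  5  5  4  5  5  5  6
 C  6  6  6  5  5  6  6  6
 C  7  7  7  6  6  6  7  7
 C  8  8  8  7  7  7  7  8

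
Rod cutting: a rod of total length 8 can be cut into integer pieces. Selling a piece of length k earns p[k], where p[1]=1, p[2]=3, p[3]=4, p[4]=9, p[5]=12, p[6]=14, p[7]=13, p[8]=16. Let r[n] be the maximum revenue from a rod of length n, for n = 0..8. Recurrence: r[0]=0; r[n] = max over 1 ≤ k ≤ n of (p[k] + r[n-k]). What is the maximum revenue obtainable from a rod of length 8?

   n    0    1    2    3    4    5    6    7    8
r[n]    0    1    3    4    9   12   14   15   18

18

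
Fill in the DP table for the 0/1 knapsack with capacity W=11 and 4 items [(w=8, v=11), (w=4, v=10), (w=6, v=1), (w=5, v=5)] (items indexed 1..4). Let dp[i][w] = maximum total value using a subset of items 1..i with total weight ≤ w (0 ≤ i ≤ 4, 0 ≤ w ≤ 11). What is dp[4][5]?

i\w   0   1   2   3   4   5   6   7   8   9  10  11
  0   0   0   0   0   0   0   0   0   0   0   0   0
  1   0   0   0   0   0   0   0   0  11  11  11  11
  2   0   0   0   0  10  10  10  10  11  11  11  11
  3   0   0   0   0  10  10  10  10  11  11  11  11
  4   0   0   0   0  10  10  10  10  11  15  15  15

10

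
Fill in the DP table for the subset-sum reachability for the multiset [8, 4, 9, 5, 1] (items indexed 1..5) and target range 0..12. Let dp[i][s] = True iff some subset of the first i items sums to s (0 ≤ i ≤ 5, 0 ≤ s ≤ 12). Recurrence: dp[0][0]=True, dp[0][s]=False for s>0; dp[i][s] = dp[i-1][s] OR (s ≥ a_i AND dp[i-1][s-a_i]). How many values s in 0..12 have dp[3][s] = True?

5

i\s   0   1   2   3   4   5   6   7   8   9  10  11  12
  0   T   F   F   F   F   F   F   F   F   F   F   F   F
  1   T   F   F   F   F   F   F   F   T   F   F   F   F
  2   T   F   F   F   T   F   F   F   T   F   F   F   T
  3   T   F   F   F   T   F   F   F   T   T   F   F   T
  4   T   F   F   F   T   T   F   F   T   T   F   F   T
  5   T   T   F   F   T   T   T   F   T   T   T   F   T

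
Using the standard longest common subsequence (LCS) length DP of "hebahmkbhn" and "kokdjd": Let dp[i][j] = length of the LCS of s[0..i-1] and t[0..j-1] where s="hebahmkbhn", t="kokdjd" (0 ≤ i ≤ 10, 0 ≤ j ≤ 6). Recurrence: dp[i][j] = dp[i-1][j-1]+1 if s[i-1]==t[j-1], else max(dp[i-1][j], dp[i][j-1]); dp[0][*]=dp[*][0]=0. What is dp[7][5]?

1

   ''  k  o  k  d  j  d
''  0  0  0  0  0  0  0
 h  0  0  0  0  0  0  0
 e  0  0  0  0  0  0  0
 b  0  0  0  0  0  0  0
 a  0  0  0  0  0  0  0
 h  0  0  0  0  0  0  0
 m  0  0  0  0  0  0  0
 k  0  1  1  1  1  1  1
 b  0  1  1  1  1  1  1
 h  0  1  1  1  1  1  1
 n  0  1  1  1  1  1  1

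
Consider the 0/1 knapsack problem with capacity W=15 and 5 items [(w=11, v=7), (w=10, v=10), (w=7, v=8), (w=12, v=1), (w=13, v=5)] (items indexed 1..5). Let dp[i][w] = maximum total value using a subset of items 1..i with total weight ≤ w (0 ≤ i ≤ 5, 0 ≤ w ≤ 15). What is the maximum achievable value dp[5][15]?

i\w   0   1   2   3   4   5   6   7   8   9  10  11  12  13  14  15
  0   0   0   0   0   0   0   0   0   0   0   0   0   0   0   0   0
  1   0   0   0   0   0   0   0   0   0   0   0   7   7   7   7   7
  2   0   0   0   0   0   0   0   0   0   0  10  10  10  10  10  10
  3   0   0   0   0   0   0   0   8   8   8  10  10  10  10  10  10
  4   0   0   0   0   0   0   0   8   8   8  10  10  10  10  10  10
  5   0   0   0   0   0   0   0   8   8   8  10  10  10  10  10  10

10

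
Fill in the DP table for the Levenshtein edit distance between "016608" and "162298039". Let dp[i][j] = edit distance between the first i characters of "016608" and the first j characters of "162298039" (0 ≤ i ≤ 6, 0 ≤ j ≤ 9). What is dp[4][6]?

   ''  1  6  2  2  9  8  0  3  9
''  0  1  2  3  4  5  6  7  8  9
 0  1  1  2  3  4  5  6  6  7  8
 1  2  1  2  3  4  5  6  7  7  8
 6  3  2  1  2  3  4  5  6  7  8
 6  4  3  2  2  3  4  5  6  7  8
 0  5  4  3  3  3  4  5  5  6  7
 8  6  5  4  4  4  4  4  5  6  7

5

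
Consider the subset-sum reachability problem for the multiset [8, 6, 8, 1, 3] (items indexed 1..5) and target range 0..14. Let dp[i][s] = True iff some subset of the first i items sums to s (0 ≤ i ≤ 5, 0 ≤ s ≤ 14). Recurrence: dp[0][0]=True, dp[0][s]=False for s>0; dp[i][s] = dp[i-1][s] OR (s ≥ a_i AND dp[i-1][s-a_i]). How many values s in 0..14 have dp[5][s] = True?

i\s   0   1   2   3   4   5   6   7   8   9  10  11  12  13  14
  0   T   F   F   F   F   F   F   F   F   F   F   F   F   F   F
  1   T   F   F   F   F   F   F   F   T   F   F   F   F   F   F
  2   T   F   F   F   F   F   T   F   T   F   F   F   F   F   T
  3   T   F   F   F   F   F   T   F   T   F   F   F   F   F   T
  4   T   T   F   F   F   F   T   T   T   T   F   F   F   F   T
  5   T   T   F   T   T   F   T   T   T   T   T   T   T   F   T

12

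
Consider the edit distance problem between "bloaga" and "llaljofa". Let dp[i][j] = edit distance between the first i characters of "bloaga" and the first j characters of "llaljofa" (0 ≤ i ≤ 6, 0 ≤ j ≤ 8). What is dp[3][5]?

4

   ''  l  l  a  l  j  o  f  a
''  0  1  2  3  4  5  6  7  8
 b  1  1  2  3  4  5  6  7  8
 l  2  1  1  2  3  4  5  6  7
 o  3  2  2  2  3  4  4  5  6
 a  4  3  3  2  3  4  5  5  5
 g  5  4  4  3  3  4  5  6  6
 a  6  5  5  4  4  4  5  6  6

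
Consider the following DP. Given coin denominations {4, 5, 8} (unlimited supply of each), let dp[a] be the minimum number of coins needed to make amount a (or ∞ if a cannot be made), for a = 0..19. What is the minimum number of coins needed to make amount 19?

4

 a  0  1  2  3  4  5  6  7  8  9 10 11 12 13 14 15 16 17 18 19
dp  0  -  -  -  1  1  -  -  1  2  2  -  2  2  3  3  2  3  3  4
(- denotes ∞ / unreachable)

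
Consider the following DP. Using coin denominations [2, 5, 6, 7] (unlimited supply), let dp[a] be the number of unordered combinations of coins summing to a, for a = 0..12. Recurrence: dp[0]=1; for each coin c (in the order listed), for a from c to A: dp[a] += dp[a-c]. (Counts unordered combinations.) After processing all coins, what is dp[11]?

after  coin     0     1     2     3     4     5     6     7     8     9    10    11    12
          2     1     0     1     0     1     0     1     0     1     0     1     0     1
          5     1     0     1     0     1     1     1     1     1     1     2     1     2
          6     1     0     1     0     1     1     2     1     2     1     3     2     4
          7     1     0     1     0     1     1     2     2     2     2     3     3     5

3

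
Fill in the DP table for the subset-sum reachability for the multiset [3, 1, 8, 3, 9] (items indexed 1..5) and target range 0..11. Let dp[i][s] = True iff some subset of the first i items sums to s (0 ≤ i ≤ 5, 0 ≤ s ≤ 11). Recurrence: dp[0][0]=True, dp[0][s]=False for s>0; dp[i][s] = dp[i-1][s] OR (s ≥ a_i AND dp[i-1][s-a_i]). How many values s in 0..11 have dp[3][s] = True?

7

i\s   0   1   2   3   4   5   6   7   8   9  10  11
  0   T   F   F   F   F   F   F   F   F   F   F   F
  1   T   F   F   T   F   F   F   F   F   F   F   F
  2   T   T   F   T   T   F   F   F   F   F   F   F
  3   T   T   F   T   T   F   F   F   T   T   F   T
  4   T   T   F   T   T   F   T   T   T   T   F   T
  5   T   T   F   T   T   F   T   T   T   T   T   T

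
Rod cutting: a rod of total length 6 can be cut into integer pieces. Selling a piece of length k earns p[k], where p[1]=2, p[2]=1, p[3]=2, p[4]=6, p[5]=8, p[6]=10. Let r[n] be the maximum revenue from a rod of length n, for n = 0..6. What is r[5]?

   n    0    1    2    3    4    5    6
r[n]    0    2    4    6    8   10   12

10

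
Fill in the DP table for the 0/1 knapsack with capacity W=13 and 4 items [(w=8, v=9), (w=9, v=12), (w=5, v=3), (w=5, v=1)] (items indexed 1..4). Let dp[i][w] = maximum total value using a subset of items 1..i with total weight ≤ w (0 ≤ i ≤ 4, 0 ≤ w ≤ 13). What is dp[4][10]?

12

i\w   0   1   2   3   4   5   6   7   8   9  10  11  12  13
  0   0   0   0   0   0   0   0   0   0   0   0   0   0   0
  1   0   0   0   0   0   0   0   0   9   9   9   9   9   9
  2   0   0   0   0   0   0   0   0   9  12  12  12  12  12
  3   0   0   0   0   0   3   3   3   9  12  12  12  12  12
  4   0   0   0   0   0   3   3   3   9  12  12  12  12  12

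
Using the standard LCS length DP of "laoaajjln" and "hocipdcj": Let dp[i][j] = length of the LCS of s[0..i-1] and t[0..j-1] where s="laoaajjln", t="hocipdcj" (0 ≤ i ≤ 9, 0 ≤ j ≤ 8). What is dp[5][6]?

   ''  h  o  c  i  p  d  c  j
''  0  0  0  0  0  0  0  0  0
 l  0  0  0  0  0  0  0  0  0
 a  0  0  0  0  0  0  0  0  0
 o  0  0  1  1  1  1  1  1  1
 a  0  0  1  1  1  1  1  1  1
 a  0  0  1  1  1  1  1  1  1
 j  0  0  1  1  1  1  1  1  2
 j  0  0  1  1  1  1  1  1  2
 l  0  0  1  1  1  1  1  1  2
 n  0  0  1  1  1  1  1  1  2

1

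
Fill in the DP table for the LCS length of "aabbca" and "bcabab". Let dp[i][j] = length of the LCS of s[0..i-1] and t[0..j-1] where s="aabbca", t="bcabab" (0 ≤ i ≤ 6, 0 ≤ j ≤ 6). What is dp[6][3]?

   ''  b  c  a  b  a  b
''  0  0  0  0  0  0  0
 a  0  0  0  1  1  1  1
 a  0  0  0  1  1  2  2
 b  0  1  1  1  2  2  3
 b  0  1  1  1  2  2  3
 c  0  1  2  2  2  2  3
 a  0  1  2  3  3  3  3

3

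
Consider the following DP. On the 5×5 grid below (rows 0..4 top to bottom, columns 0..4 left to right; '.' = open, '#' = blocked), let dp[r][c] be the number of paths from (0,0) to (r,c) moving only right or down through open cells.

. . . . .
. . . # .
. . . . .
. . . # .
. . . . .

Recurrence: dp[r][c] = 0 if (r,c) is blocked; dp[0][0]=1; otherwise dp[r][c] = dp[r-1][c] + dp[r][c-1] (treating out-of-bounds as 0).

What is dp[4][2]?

15

r\c   0   1   2   3   4
  0   1   1   1   1   1
  1   1   2   3   0   1
  2   1   3   6   6   7
  3   1   4  10   0   7
  4   1   5  15  15  22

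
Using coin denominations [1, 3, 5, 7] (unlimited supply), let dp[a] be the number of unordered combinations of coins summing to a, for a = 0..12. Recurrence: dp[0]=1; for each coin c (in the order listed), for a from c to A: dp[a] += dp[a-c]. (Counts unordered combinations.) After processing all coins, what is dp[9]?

7

after  coin     0     1     2     3     4     5     6     7     8     9    10    11    12
          1     1     1     1     1     1     1     1     1     1     1     1     1     1
          3     1     1     1     2     2     2     3     3     3     4     4     4     5
          5     1     1     1     2     2     3     4     4     5     6     7     8     9
          7     1     1     1     2     2     3     4     5     6     7     9    10    12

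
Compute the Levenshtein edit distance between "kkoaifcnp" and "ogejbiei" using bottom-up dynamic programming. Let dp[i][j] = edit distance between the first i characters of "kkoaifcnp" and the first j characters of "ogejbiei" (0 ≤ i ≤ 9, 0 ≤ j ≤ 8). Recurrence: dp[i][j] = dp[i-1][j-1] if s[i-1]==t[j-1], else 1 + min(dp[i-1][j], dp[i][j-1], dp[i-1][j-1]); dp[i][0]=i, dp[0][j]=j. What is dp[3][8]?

   ''  o  g  e  j  b  i  e  i
''  0  1  2  3  4  5  6  7  8
 k  1  1  2  3  4  5  6  7  8
 k  2  2  2  3  4  5  6  7  8
 o  3  2  3  3  4  5  6  7  8
 a  4  3  3  4  4  5  6  7  8
 i  5  4  4  4  5  5  5  6  7
 f  6  5  5  5  5  6  6  6  7
 c  7  6  6  6  6  6  7  7  7
 n  8  7  7  7  7  7  7  8  8
 p  9  8  8  8  8  8  8  8  9

8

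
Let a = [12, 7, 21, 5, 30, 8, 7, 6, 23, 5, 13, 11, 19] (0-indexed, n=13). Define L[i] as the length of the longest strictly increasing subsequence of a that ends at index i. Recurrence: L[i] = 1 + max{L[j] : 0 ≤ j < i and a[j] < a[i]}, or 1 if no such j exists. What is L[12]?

4

   i    0    1    2    3    4    5    6    7    8    9   10   11   12
a[i]   12    7   21    5   30    8    7    6   23    5   13   11   19
L[i]    1    1    2    1    3    2    2    2    3    1    3    3    4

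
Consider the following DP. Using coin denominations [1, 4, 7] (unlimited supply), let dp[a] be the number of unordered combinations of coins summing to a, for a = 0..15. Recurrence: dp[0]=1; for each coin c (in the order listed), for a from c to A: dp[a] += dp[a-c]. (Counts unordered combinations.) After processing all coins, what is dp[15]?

after  coin     0     1     2     3     4     5     6     7     8     9    10    11    12    13    14    15
          1     1     1     1     1     1     1     1     1     1     1     1     1     1     1     1     1
          4     1     1     1     1     2     2     2     2     3     3     3     3     4     4     4     4
          7     1     1     1     1     2     2     2     3     4     4     4     5     6     6     7     8

8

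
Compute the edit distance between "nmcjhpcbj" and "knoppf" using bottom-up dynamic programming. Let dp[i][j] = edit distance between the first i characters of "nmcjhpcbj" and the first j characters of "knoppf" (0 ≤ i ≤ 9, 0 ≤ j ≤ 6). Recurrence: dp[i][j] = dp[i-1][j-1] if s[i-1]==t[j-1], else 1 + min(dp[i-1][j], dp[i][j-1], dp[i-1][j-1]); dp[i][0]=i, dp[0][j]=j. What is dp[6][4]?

   ''  k  n  o  p  p  f
''  0  1  2  3  4  5  6
 n  1  1  1  2  3  4  5
 m  2  2  2  2  3  4  5
 c  3  3  3  3  3  4  5
 j  4  4  4  4  4  4  5
 h  5  5  5  5  5  5  5
 p  6  6  6  6  5  5  6
 c  7  7  7  7  6  6  6
 b  8  8  8  8  7  7  7
 j  9  9  9  9  8  8  8

5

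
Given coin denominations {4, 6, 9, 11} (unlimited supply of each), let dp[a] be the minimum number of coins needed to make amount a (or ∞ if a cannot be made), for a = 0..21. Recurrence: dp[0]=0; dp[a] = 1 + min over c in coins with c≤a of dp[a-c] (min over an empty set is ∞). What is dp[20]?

 a  0  1  2  3  4  5  6  7  8  9 10 11 12 13 14 15 16 17 18 19 20 21
dp  0  -  -  -  1  -  1  -  2  1  2  1  2  2  3  2  3  2  2  3  2  3
(- denotes ∞ / unreachable)

2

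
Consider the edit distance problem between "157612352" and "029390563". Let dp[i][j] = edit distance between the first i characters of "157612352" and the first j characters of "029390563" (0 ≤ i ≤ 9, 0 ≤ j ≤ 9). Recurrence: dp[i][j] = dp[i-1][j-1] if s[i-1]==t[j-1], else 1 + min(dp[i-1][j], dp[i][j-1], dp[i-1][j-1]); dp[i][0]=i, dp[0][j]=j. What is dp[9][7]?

8

   ''  0  2  9  3  9  0  5  6  3
''  0  1  2  3  4  5  6  7  8  9
 1  1  1  2  3  4  5  6  7  8  9
 5  2  2  2  3  4  5  6  6  7  8
 7  3  3  3  3  4  5  6  7  7  8
 6  4  4  4  4  4  5  6  7  7  8
 1  5  5  5  5  5  5  6  7  8  8
 2  6  6  5  6  6  6  6  7  8  9
 3  7  7  6  6  6  7  7  7  8  8
 5  8  8  7  7  7  7  8  7  8  9
 2  9  9  8  8  8  8  8  8  8  9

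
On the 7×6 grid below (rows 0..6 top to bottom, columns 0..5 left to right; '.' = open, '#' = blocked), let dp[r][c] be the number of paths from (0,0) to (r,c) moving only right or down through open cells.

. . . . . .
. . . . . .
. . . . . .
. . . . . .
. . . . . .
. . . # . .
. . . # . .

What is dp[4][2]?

15

r\c   0   1   2   3   4   5
  0   1   1   1   1   1   1
  1   1   2   3   4   5   6
  2   1   3   6  10  15  21
  3   1   4  10  20  35  56
  4   1   5  15  35  70 126
  5   1   6  21   0  70 196
  6   1   7  28   0  70 266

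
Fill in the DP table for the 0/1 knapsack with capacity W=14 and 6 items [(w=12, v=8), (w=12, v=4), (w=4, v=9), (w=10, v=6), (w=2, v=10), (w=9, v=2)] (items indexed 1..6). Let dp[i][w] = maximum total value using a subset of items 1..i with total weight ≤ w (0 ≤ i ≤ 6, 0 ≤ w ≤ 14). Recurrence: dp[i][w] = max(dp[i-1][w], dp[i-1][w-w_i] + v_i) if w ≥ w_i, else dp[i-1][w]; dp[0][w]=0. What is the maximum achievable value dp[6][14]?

i\w   0   1   2   3   4   5   6   7   8   9  10  11  12  13  14
  0   0   0   0   0   0   0   0   0   0   0   0   0   0   0   0
  1   0   0   0   0   0   0   0   0   0   0   0   0   8   8   8
  2   0   0   0   0   0   0   0   0   0   0   0   0   8   8   8
  3   0   0   0   0   9   9   9   9   9   9   9   9   9   9   9
  4   0   0   0   0   9   9   9   9   9   9   9   9   9   9  15
  5   0   0  10  10  10  10  19  19  19  19  19  19  19  19  19
  6   0   0  10  10  10  10  19  19  19  19  19  19  19  19  19

19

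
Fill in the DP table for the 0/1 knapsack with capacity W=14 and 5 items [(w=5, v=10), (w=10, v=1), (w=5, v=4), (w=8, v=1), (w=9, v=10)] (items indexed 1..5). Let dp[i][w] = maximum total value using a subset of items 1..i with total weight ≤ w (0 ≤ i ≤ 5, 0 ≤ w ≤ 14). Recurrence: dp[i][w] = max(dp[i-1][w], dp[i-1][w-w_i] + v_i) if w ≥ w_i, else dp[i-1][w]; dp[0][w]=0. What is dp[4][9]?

i\w   0   1   2   3   4   5   6   7   8   9  10  11  12  13  14
  0   0   0   0   0   0   0   0   0   0   0   0   0   0   0   0
  1   0   0   0   0   0  10  10  10  10  10  10  10  10  10  10
  2   0   0   0   0   0  10  10  10  10  10  10  10  10  10  10
  3   0   0   0   0   0  10  10  10  10  10  14  14  14  14  14
  4   0   0   0   0   0  10  10  10  10  10  14  14  14  14  14
  5   0   0   0   0   0  10  10  10  10  10  14  14  14  14  20

10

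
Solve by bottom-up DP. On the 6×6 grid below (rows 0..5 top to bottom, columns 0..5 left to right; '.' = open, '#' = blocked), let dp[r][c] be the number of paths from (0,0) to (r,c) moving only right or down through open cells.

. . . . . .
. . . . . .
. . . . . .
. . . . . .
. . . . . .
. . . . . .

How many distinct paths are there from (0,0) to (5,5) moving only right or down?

252

r\c   0   1   2   3   4   5
  0   1   1   1   1   1   1
  1   1   2   3   4   5   6
  2   1   3   6  10  15  21
  3   1   4  10  20  35  56
  4   1   5  15  35  70 126
  5   1   6  21  56 126 252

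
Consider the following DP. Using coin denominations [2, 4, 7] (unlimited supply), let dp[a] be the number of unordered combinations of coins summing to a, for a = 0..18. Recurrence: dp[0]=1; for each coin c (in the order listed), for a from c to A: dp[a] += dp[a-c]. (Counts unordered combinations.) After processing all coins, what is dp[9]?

after  coin     0     1     2     3     4     5     6     7     8     9    10    11    12    13    14    15    16    17    18
          2     1     0     1     0     1     0     1     0     1     0     1     0     1     0     1     0     1     0     1
          4     1     0     1     0     2     0     2     0     3     0     3     0     4     0     4     0     5     0     5
          7     1     0     1     0     2     0     2     1     3     1     3     2     4     2     5     3     6     3     7

1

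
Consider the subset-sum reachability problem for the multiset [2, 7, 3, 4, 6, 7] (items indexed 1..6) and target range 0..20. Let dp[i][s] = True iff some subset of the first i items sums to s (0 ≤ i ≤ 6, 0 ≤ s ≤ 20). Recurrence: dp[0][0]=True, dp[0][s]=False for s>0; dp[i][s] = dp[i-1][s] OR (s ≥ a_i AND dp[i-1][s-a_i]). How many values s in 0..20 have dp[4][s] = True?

i\s   0   1   2   3   4   5   6   7   8   9  10  11  12  13  14  15  16  17  18  19  20
  0   T   F   F   F   F   F   F   F   F   F   F   F   F   F   F   F   F   F   F   F   F
  1   T   F   T   F   F   F   F   F   F   F   F   F   F   F   F   F   F   F   F   F   F
  2   T   F   T   F   F   F   F   T   F   T   F   F   F   F   F   F   F   F   F   F   F
  3   T   F   T   T   F   T   F   T   F   T   T   F   T   F   F   F   F   F   F   F   F
  4   T   F   T   T   T   T   T   T   F   T   T   T   T   T   T   F   T   F   F   F   F
  5   T   F   T   T   T   T   T   T   T   T   T   T   T   T   T   T   T   T   T   T   T
  6   T   F   T   T   T   T   T   T   T   T   T   T   T   T   T   T   T   T   T   T   T

14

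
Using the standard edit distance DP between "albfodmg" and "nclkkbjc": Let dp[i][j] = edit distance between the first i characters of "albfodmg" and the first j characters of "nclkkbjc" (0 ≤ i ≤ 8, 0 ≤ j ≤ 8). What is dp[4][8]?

6

   ''  n  c  l  k  k  b  j  c
''  0  1  2  3  4  5  6  7  8
 a  1  1  2  3  4  5  6  7  8
 l  2  2  2  2  3  4  5  6  7
 b  3  3  3  3  3  4  4  5  6
 f  4  4  4  4  4  4  5  5  6
 o  5  5  5  5  5  5  5  6  6
 d  6  6  6  6  6  6  6  6  7
 m  7  7  7  7  7  7  7  7  7
 g  8  8  8  8  8  8  8  8  8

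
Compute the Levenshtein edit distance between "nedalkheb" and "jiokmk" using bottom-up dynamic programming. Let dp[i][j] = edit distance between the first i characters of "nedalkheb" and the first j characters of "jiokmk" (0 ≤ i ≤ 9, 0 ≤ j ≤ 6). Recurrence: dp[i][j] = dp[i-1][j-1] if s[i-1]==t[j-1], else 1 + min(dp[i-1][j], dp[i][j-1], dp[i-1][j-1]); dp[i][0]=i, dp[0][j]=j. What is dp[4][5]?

5

   ''  j  i  o  k  m  k
''  0  1  2  3  4  5  6
 n  1  1  2  3  4  5  6
 e  2  2  2  3  4  5  6
 d  3  3  3  3  4  5  6
 a  4  4  4  4  4  5  6
 l  5  5  5  5  5  5  6
 k  6  6  6  6  5  6  5
 h  7  7  7  7  6  6  6
 e  8  8  8  8  7  7  7
 b  9  9  9  9  8  8  8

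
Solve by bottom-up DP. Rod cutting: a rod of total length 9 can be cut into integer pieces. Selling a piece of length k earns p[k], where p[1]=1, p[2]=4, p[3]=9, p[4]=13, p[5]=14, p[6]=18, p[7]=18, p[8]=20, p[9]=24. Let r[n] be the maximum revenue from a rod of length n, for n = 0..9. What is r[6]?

18

   n    0    1    2    3    4    5    6    7    8    9
r[n]    0    1    4    9   13   14   18   22   26   27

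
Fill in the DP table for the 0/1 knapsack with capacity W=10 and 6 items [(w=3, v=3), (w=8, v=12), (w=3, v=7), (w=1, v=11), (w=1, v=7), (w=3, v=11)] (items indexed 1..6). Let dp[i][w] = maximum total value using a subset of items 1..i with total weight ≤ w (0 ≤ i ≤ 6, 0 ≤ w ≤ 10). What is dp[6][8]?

36

i\w   0   1   2   3   4   5   6   7   8   9  10
  0   0   0   0   0   0   0   0   0   0   0   0
  1   0   0   0   3   3   3   3   3   3   3   3
  2   0   0   0   3   3   3   3   3  12  12  12
  3   0   0   0   7   7   7  10  10  12  12  12
  4   0  11  11  11  18  18  18  21  21  23  23
  5   0  11  18  18  18  25  25  25  28  28  30
  6   0  11  18  18  22  29  29  29  36  36  36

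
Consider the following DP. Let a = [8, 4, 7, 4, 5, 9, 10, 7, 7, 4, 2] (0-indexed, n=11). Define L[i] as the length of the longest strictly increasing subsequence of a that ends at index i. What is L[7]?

3

   i    0    1    2    3    4    5    6    7    8    9   10
a[i]    8    4    7    4    5    9   10    7    7    4    2
L[i]    1    1    2    1    2    3    4    3    3    1    1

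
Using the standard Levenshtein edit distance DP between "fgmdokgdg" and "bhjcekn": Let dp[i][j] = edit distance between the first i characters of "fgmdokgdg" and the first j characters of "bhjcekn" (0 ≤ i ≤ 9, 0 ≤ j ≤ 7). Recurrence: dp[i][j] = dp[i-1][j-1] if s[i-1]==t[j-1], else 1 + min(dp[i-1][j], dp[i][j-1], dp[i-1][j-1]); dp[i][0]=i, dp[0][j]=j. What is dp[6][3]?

6

   ''  b  h  j  c  e  k  n
''  0  1  2  3  4  5  6  7
 f  1  1  2  3  4  5  6  7
 g  2  2  2  3  4  5  6  7
 m  3  3  3  3  4  5  6  7
 d  4  4  4  4  4  5  6  7
 o  5  5  5  5  5  5  6  7
 k  6  6  6  6  6  6  5  6
 g  7  7  7  7  7  7  6  6
 d  8  8  8  8  8  8  7  7
 g  9  9  9  9  9  9  8  8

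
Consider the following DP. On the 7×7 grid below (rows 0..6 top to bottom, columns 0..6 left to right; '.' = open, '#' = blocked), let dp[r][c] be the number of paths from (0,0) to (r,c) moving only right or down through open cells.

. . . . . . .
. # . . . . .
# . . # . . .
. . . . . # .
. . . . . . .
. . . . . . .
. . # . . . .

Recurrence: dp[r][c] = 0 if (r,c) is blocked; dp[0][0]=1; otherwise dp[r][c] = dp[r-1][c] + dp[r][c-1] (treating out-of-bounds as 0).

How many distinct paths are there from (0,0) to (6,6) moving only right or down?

r\c   0   1   2   3   4   5   6
  0   1   1   1   1   1   1   1
  1   1   0   1   2   3   4   5
  2   0   0   1   0   3   7  12
  3   0   0   1   1   4   0  12
  4   0   0   1   2   6   6  18
  5   0   0   1   3   9  15  33
  6   0   0   0   3  12  27  60

60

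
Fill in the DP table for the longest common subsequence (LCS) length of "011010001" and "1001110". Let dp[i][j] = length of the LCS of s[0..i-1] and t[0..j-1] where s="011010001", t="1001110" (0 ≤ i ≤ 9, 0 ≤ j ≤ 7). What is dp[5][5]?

   ''  1  0  0  1  1  1  0
''  0  0  0  0  0  0  0  0
 0  0  0  1  1  1  1  1  1
 1  0  1  1  1  2  2  2  2
 1  0  1  1  1  2  3  3  3
 0  0  1  2  2  2  3  3  4
 1  0  1  2  2  3  3  4  4
 0  0  1  2  3  3  3  4  5
 0  0  1  2  3  3  3  4  5
 0  0  1  2  3  3  3  4  5
 1  0  1  2  3  4  4  4  5

3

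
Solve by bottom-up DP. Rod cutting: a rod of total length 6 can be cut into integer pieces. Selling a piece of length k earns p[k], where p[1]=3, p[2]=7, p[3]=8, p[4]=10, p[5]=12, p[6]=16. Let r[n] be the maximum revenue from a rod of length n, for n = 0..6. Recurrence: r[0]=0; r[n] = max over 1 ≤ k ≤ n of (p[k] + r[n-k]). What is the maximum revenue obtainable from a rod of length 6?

   n    0    1    2    3    4    5    6
r[n]    0    3    7   10   14   17   21

21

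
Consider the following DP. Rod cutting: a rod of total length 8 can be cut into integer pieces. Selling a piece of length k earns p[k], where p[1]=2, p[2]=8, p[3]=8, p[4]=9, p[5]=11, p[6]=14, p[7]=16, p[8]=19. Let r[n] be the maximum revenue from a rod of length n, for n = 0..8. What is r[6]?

   n    0    1    2    3    4    5    6    7    8
r[n]    0    2    8   10   16   18   24   26   32

24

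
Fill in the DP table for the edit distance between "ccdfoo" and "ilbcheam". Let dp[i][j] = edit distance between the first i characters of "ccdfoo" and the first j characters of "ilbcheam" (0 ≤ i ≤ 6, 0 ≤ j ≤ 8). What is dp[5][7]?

6

   ''  i  l  b  c  h  e  a  m
''  0  1  2  3  4  5  6  7  8
 c  1  1  2  3  3  4  5  6  7
 c  2  2  2  3  3  4  5  6  7
 d  3  3  3  3  4  4  5  6  7
 f  4  4  4  4  4  5  5  6  7
 o  5  5  5  5  5  5  6  6  7
 o  6  6  6  6  6  6  6  7  7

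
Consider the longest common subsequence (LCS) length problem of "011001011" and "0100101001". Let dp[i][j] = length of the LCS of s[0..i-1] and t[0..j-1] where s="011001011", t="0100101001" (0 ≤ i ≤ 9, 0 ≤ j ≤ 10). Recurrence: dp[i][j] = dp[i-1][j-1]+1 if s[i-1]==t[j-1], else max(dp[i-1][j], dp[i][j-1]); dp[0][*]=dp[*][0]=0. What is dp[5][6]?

4

   ''  0  1  0  0  1  0  1  0  0  1
''  0  0  0  0  0  0  0  0  0  0  0
 0  0  1  1  1  1  1  1  1  1  1  1
 1  0  1  2  2  2  2  2  2  2  2  2
 1  0  1  2  2  2  3  3  3  3  3  3
 0  0  1  2  3  3  3  4  4  4  4  4
 0  0  1  2  3  4  4  4  4  5  5  5
 1  0  1  2  3  4  5  5  5  5  5  6
 0  0  1  2  3  4  5  6  6  6  6  6
 1  0  1  2  3  4  5  6  7  7  7  7
 1  0  1  2  3  4  5  6  7  7  7  8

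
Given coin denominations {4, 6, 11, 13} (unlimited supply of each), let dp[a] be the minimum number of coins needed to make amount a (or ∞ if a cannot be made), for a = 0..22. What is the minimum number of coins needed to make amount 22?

 a  0  1  2  3  4  5  6  7  8  9 10 11 12 13 14 15 16 17 18 19 20 21 22
dp  0  -  -  -  1  -  1  -  2  -  2  1  2  1  3  2  3  2  3  2  4  3  2
(- denotes ∞ / unreachable)

2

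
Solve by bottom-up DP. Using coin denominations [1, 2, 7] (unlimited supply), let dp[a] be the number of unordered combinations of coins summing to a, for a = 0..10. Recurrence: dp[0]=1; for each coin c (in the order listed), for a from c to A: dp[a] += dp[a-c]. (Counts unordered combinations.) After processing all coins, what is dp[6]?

after  coin     0     1     2     3     4     5     6     7     8     9    10
          1     1     1     1     1     1     1     1     1     1     1     1
          2     1     1     2     2     3     3     4     4     5     5     6
          7     1     1     2     2     3     3     4     5     6     7     8

4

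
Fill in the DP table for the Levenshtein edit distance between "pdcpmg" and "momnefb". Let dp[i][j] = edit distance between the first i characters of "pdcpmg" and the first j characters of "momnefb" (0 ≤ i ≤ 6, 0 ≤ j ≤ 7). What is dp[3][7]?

7

   ''  m  o  m  n  e  f  b
''  0  1  2  3  4  5  6  7
 p  1  1  2  3  4  5  6  7
 d  2  2  2  3  4  5  6  7
 c  3  3  3  3  4  5  6  7
 p  4  4  4  4  4  5  6  7
 m  5  4  5  4  5  5  6  7
 g  6  5  5  5  5  6  6  7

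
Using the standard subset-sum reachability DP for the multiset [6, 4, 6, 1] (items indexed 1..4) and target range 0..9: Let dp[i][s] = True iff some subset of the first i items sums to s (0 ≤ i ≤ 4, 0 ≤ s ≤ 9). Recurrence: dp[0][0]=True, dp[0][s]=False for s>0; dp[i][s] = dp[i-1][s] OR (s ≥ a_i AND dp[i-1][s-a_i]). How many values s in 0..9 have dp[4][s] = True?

6

i\s   0   1   2   3   4   5   6   7   8   9
  0   T   F   F   F   F   F   F   F   F   F
  1   T   F   F   F   F   F   T   F   F   F
  2   T   F   F   F   T   F   T   F   F   F
  3   T   F   F   F   T   F   T   F   F   F
  4   T   T   F   F   T   T   T   T   F   F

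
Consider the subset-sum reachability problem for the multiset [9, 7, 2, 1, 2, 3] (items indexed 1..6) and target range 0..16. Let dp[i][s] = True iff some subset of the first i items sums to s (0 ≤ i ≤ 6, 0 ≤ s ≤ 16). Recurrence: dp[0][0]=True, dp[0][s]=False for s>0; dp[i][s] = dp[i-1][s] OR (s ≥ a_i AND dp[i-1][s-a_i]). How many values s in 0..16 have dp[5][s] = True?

i\s   0   1   2   3   4   5   6   7   8   9  10  11  12  13  14  15  16
  0   T   F   F   F   F   F   F   F   F   F   F   F   F   F   F   F   F
  1   T   F   F   F   F   F   F   F   F   T   F   F   F   F   F   F   F
  2   T   F   F   F   F   F   F   T   F   T   F   F   F   F   F   F   T
  3   T   F   T   F   F   F   F   T   F   T   F   T   F   F   F   F   T
  4   T   T   T   T   F   F   F   T   T   T   T   T   T   F   F   F   T
  5   T   T   T   T   T   T   F   T   T   T   T   T   T   T   T   F   T
  6   T   T   T   T   T   T   T   T   T   T   T   T   T   T   T   T   T

15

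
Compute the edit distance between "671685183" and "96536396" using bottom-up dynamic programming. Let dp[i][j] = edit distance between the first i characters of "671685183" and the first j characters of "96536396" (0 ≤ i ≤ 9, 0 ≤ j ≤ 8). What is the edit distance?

   ''  9  6  5  3  6  3  9  6
''  0  1  2  3  4  5  6  7  8
 6  1  1  1  2  3  4  5  6  7
 7  2  2  2  2  3  4  5  6  7
 1  3  3  3  3  3  4  5  6  7
 6  4  4  3  4  4  3  4  5  6
 8  5  5  4  4  5  4  4  5  6
 5  6  6  5  4  5  5  5  5  6
 1  7  7  6  5  5  6  6  6  6
 8  8  8  7  6  6  6  7  7  7
 3  9  9  8  7  6  7  6  7  8

8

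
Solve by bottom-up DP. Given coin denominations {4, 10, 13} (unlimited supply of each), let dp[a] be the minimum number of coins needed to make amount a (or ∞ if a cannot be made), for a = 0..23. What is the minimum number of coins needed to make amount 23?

2

 a  0  1  2  3  4  5  6  7  8  9 10 11 12 13 14 15 16 17 18 19 20 21 22 23
dp  0  -  -  -  1  -  -  -  2  -  1  -  3  1  2  -  4  2  3  -  2  3  4  2
(- denotes ∞ / unreachable)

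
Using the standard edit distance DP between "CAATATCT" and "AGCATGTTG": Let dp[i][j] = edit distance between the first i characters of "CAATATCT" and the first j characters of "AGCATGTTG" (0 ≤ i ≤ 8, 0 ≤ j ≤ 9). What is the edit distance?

6

   ''  A  G  C  A  T  G  T  T  G
''  0  1  2  3  4  5  6  7  8  9
 C  1  1  2  2  3  4  5  6  7  8
 A  2  1  2  3  2  3  4  5  6  7
 A  3  2  2  3  3  3  4  5  6  7
 T  4  3  3  3  4  3  4  4  5  6
 A  5  4  4  4  3  4  4  5  5  6
 T  6  5  5  5  4  3  4  4  5  6
 C  7  6  6  5  5  4  4  5  5  6
 T  8  7  7  6  6  5  5  4  5  6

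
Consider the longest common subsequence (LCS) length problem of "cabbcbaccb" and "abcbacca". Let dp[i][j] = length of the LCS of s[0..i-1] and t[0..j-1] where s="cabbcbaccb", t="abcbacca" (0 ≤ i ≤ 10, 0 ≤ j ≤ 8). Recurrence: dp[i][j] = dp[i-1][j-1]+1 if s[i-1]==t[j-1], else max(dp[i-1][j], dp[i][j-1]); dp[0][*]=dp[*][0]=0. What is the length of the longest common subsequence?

   ''  a  b  c  b  a  c  c  a
''  0  0  0  0  0  0  0  0  0
 c  0  0  0  1  1  1  1  1  1
 a  0  1  1  1  1  2  2  2  2
 b  0  1  2  2  2  2  2  2  2
 b  0  1  2  2  3  3  3  3  3
 c  0  1  2  3  3  3  4  4  4
 b  0  1  2  3  4  4  4  4  4
 a  0  1  2  3  4  5  5  5  5
 c  0  1  2  3  4  5  6  6  6
 c  0  1  2  3  4  5  6  7  7
 b  0  1  2  3  4  5  6  7  7

7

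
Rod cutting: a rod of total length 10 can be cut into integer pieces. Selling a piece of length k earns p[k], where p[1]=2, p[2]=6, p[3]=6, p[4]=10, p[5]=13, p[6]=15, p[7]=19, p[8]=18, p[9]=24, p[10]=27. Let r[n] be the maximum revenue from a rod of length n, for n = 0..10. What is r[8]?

   n    0    1    2    3    4    5    6    7    8    9   10
r[n]    0    2    6    8   12   14   18   20   24   26   30

24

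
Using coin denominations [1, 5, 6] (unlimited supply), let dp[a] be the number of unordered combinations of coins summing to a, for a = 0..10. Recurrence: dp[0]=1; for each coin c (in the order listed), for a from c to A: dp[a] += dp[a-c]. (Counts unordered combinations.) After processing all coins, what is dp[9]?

3

after  coin     0     1     2     3     4     5     6     7     8     9    10
          1     1     1     1     1     1     1     1     1     1     1     1
          5     1     1     1     1     1     2     2     2     2     2     3
          6     1     1     1     1     1     2     3     3     3     3     4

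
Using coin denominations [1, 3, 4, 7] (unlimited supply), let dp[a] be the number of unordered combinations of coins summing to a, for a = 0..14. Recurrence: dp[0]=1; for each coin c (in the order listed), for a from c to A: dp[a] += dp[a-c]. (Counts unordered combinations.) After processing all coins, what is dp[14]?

after  coin     0     1     2     3     4     5     6     7     8     9    10    11    12    13    14
          1     1     1     1     1     1     1     1     1     1     1     1     1     1     1     1
          3     1     1     1     2     2     2     3     3     3     4     4     4     5     5     5
          4     1     1     1     2     3     3     4     5     6     7     8     9    11    12    13
          7     1     1     1     2     3     3     4     6     7     8    10    12    14    16    19

19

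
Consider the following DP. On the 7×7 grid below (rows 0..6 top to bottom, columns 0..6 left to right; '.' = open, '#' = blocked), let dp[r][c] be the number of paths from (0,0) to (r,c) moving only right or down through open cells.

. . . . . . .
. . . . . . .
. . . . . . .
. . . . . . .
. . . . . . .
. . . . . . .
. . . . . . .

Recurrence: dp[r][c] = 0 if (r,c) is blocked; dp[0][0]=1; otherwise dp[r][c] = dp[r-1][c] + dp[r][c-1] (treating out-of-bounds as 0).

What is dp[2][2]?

r\c   0   1   2   3   4   5   6
  0   1   1   1   1   1   1   1
  1   1   2   3   4   5   6   7
  2   1   3   6  10  15  21  28
  3   1   4  10  20  35  56  84
  4   1   5  15  35  70 126 210
  5   1   6  21  56 126 252 462
  6   1   7  28  84 210 462 924

6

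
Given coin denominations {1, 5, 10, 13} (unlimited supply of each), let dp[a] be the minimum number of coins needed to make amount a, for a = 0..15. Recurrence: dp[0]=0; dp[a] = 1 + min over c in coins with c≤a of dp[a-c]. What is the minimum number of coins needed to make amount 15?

 a  0  1  2  3  4  5  6  7  8  9 10 11 12 13 14 15
dp  0  1  2  3  4  1  2  3  4  5  1  2  3  1  2  2

2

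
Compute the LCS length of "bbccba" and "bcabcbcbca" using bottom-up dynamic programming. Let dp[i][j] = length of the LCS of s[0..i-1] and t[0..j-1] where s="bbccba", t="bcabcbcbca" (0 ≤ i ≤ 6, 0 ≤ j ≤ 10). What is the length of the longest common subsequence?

   ''  b  c  a  b  c  b  c  b  c  a
''  0  0  0  0  0  0  0  0  0  0  0
 b  0  1  1  1  1  1  1  1  1  1  1
 b  0  1  1  1  2  2  2  2  2  2  2
 c  0  1  2  2  2  3  3  3  3  3  3
 c  0  1  2  2  2  3  3  4  4  4  4
 b  0  1  2  2  3  3  4  4  5  5  5
 a  0  1  2  3  3  3  4  4  5  5  6

6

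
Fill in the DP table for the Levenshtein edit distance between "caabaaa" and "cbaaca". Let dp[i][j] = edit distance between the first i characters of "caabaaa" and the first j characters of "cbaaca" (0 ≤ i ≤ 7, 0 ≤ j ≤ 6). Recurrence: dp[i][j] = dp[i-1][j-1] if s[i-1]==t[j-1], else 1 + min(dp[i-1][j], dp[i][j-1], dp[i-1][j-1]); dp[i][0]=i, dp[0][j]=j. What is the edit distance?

   ''  c  b  a  a  c  a
''  0  1  2  3  4  5  6
 c  1  0  1  2  3  4  5
 a  2  1  1  1  2  3  4
 a  3  2  2  1  1  2  3
 b  4  3  2  2  2  2  3
 a  5  4  3  2  2  3  2
 a  6  5  4  3  2  3  3
 a  7  6  5  4  3  3  3

3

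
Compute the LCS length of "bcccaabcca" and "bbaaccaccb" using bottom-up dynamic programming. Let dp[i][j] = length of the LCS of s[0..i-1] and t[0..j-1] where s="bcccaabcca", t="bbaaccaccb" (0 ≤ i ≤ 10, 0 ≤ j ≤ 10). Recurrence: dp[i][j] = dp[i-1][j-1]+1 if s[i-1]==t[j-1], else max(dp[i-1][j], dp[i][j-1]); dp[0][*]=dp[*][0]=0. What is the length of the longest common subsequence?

6

   ''  b  b  a  a  c  c  a  c  c  b
''  0  0  0  0  0  0  0  0  0  0  0
 b  0  1  1  1  1  1  1  1  1  1  1
 c  0  1  1  1  1  2  2  2  2  2  2
 c  0  1  1  1  1  2  3  3  3  3  3
 c  0  1  1  1  1  2  3  3  4  4  4
 a  0  1  1  2  2  2  3  4  4  4  4
 a  0  1  1  2  3  3  3  4  4  4  4
 b  0  1  2  2  3  3  3  4  4  4  5
 c  0  1  2  2  3  4  4  4  5  5  5
 c  0  1  2  2  3  4  5  5  5  6  6
 a  0  1  2  3  3  4  5  6  6  6  6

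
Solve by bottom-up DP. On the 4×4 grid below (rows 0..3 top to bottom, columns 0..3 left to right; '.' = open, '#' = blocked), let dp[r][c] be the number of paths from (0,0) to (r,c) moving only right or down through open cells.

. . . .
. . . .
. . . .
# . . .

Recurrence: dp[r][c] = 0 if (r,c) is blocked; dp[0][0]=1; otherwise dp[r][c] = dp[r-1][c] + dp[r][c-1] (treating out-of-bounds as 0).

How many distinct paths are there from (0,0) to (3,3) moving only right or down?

r\c   0   1   2   3
  0   1   1   1   1
  1   1   2   3   4
  2   1   3   6  10
  3   0   3   9  19

19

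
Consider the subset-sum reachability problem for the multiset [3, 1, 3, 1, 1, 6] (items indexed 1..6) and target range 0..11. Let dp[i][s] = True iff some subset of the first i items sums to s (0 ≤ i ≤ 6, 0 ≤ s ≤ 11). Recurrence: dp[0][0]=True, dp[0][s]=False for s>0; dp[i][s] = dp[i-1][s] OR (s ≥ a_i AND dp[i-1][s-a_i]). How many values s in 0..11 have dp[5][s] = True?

10

i\s   0   1   2   3   4   5   6   7   8   9  10  11
  0   T   F   F   F   F   F   F   F   F   F   F   F
  1   T   F   F   T   F   F   F   F   F   F   F   F
  2   T   T   F   T   T   F   F   F   F   F   F   F
  3   T   T   F   T   T   F   T   T   F   F   F   F
  4   T   T   T   T   T   T   T   T   T   F   F   F
  5   T   T   T   T   T   T   T   T   T   T   F   F
  6   T   T   T   T   T   T   T   T   T   T   T   T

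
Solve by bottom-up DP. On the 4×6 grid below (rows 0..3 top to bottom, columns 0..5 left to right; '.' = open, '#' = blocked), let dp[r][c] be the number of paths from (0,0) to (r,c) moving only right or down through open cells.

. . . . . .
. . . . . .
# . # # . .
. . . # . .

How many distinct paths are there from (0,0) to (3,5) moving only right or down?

r\c   0   1   2   3   4   5
  0   1   1   1   1   1   1
  1   1   2   3   4   5   6
  2   0   2   0   0   5  11
  3   0   2   2   0   5  16

16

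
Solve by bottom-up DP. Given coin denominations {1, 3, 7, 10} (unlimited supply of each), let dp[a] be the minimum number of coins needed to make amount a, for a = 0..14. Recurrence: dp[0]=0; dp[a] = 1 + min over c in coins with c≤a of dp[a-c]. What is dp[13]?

2

 a  0  1  2  3  4  5  6  7  8  9 10 11 12 13 14
dp  0  1  2  1  2  3  2  1  2  3  1  2  3  2  2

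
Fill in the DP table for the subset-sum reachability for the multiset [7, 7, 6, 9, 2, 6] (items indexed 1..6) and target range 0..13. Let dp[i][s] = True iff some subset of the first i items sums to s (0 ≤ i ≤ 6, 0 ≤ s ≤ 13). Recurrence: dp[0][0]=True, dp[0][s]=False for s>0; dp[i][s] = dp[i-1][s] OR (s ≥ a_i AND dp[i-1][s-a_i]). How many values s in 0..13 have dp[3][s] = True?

i\s   0   1   2   3   4   5   6   7   8   9  10  11  12  13
  0   T   F   F   F   F   F   F   F   F   F   F   F   F   F
  1   T   F   F   F   F   F   F   T   F   F   F   F   F   F
  2   T   F   F   F   F   F   F   T   F   F   F   F   F   F
  3   T   F   F   F   F   F   T   T   F   F   F   F   F   T
  4   T   F   F   F   F   F   T   T   F   T   F   F   F   T
  5   T   F   T   F   F   F   T   T   T   T   F   T   F   T
  6   T   F   T   F   F   F   T   T   T   T   F   T   T   T

4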